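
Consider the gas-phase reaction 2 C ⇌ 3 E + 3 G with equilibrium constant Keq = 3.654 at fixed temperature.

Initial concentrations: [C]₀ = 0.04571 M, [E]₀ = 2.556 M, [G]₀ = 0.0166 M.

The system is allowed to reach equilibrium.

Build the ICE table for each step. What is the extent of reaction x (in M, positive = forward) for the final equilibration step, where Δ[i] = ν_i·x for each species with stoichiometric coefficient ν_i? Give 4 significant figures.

x = 0.01091 M

Q₀ = 0.03656 vs Keq = 3.654 ⇒ Q<K, forward
Step 1:
                   C          E          G
  init       0.04571      2.556     0.0166
  Δ         -0.02183    0.03274    0.03274
  eq         0.02388      2.589    0.04934
  solve Keq expr → x = 0.01091; check Q = 3.654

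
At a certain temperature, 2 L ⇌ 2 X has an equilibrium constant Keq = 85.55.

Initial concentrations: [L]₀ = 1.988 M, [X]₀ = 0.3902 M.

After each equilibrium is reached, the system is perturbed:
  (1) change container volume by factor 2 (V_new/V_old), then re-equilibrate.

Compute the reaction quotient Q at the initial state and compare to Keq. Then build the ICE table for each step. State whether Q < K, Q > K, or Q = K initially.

Q₀ = 0.03852; Q < K (proceeds forward)

Q₀ = 0.03852 vs Keq = 85.55 ⇒ Q<K, forward
Step 1:
                   L          X
  init         1.988     0.3902
  Δ           -1.756      1.756
  eq           0.232      2.146
  solve Keq expr → x = 0.878; check Q = 85.55
Then change container volume by factor 2 (V_new/V_old).
Step 2:
                   L          X
  init         0.116      1.073
  Δ                0          0
  eq           0.116      1.073
  solve Keq expr → x = 0; check Q = 85.55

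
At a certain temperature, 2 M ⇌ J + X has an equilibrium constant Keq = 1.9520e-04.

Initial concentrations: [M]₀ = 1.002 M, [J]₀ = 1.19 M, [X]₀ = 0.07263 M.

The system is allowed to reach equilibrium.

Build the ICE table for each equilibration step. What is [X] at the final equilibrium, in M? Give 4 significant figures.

Q₀ = 0.08609 vs Keq = 1.9520e-04 ⇒ Q>K, reverse
Step 1:
                  M         J         X
  Initial     1.002      1.19   0.07263
  Change     0.1448   -0.0724   -0.0724
  Equil       1.147     1.118 2.2970e-04
  solve Keq expr → x = -0.0724; check Q = 1.9520e-04

[X]_eq = 2.2970e-04 M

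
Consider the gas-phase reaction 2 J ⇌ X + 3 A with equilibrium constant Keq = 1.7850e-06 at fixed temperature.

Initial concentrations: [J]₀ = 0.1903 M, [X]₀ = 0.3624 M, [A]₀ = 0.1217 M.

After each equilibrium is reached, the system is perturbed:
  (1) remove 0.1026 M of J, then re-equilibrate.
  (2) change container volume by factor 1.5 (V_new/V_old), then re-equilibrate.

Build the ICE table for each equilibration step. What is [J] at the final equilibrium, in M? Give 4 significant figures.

[J]_eq = 0.1095 M

Q₀ = 0.01804 vs Keq = 1.7850e-06 ⇒ Q>K, reverse
Step 1:
                    J           X           A
  init         0.1903      0.3624      0.1217
  Δ           0.07626    -0.03813     -0.1144
  eq           0.2666      0.3243    0.007313
  solve Keq expr → x = -0.03813; check Q = 1.7850e-06
Then remove 0.1026 M of J.
Step 2:
                    J           X           A
  init          0.164      0.3243    0.007313
  Δ          0.001328 -6.6390e-04   -0.001992
  eq           0.1653      0.3236    0.005321
  solve Keq expr → x = -6.6390e-04; check Q = 1.7850e-06
Then change container volume by factor 1.5 (V_new/V_old).
Step 3:
                    J           X           A
  init         0.1102      0.2157    0.003548
  Δ       -7.1885e-04  3.5942e-04    0.001078
  eq           0.1095      0.2161    0.004626
  solve Keq expr → x = 3.5942e-04; check Q = 1.7850e-06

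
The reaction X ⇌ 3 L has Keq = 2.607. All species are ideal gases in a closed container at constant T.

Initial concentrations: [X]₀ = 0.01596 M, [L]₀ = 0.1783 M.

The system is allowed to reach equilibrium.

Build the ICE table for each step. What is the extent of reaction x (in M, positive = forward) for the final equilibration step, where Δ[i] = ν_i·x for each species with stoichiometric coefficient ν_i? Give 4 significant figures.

Q₀ = 0.3552 vs Keq = 2.607 ⇒ Q<K, forward
Step 1:
                  X         L
  I         0.01596    0.1783
  C        -0.01216   0.03648
  E          0.0038    0.2148
  solve Keq expr → x = 0.01216; check Q = 2.607

x = 0.01216 M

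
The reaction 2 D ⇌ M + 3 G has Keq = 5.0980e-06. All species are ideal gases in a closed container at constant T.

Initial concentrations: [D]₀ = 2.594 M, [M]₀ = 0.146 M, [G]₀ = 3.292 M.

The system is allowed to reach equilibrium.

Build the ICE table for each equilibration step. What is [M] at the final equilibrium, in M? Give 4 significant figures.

[M]_eq = 1.8265e-06 M

Q₀ = 0.7741 vs Keq = 5.0980e-06 ⇒ Q>K, reverse
Step 1:
                  D         M         G
  Initial     2.594     0.146     3.292
  Change      0.292    -0.146    -0.438
  Equil       2.886 1.8265e-06     2.854
  solve Keq expr → x = -0.146; check Q = 5.0980e-06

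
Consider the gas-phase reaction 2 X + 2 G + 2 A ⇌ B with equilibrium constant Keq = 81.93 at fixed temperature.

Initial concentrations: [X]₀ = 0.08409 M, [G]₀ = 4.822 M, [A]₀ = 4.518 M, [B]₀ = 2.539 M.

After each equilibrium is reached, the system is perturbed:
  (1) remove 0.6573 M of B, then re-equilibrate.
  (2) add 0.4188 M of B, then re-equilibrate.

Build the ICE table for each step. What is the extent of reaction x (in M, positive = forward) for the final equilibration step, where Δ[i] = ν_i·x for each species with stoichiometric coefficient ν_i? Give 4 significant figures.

x = -3.7495e-04 M

Q₀ = 0.7565 vs Keq = 81.93 ⇒ Q<K, forward
Step 1:
                    X           G           A           B
  I           0.08409       4.822       4.518       2.539
  C          -0.07568    -0.07568    -0.07568     0.03784
  E          0.008411       4.746       4.442       2.577
  solve Keq expr → x = 0.03784; check Q = 81.93
Then remove 0.6573 M of B.
Step 2:
                    X           G           A           B
  I          0.008411       4.746       4.442        1.92
  C         -0.001147   -0.001147   -0.001147  5.7344e-04
  E          0.007264       4.745       4.441        1.92
  solve Keq expr → x = 5.7344e-04; check Q = 81.93
Then add 0.4188 M of B.
Step 3:
                    X           G           A           B
  I          0.007264       4.745       4.441       2.339
  C        7.4991e-04  7.4991e-04  7.4991e-04 -3.7495e-04
  E          0.008014       4.746       4.442       2.339
  solve Keq expr → x = -3.7495e-04; check Q = 81.93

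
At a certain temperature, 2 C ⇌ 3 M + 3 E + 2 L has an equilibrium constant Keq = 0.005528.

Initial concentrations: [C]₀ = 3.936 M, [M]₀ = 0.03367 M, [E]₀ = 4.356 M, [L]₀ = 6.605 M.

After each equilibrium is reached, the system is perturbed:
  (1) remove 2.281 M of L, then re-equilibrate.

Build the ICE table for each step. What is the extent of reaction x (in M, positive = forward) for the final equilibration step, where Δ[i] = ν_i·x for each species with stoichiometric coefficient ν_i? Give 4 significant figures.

x = 0.003083 M

Q₀ = 0.008884 vs Keq = 0.005528 ⇒ Q>K, reverse
Step 1:
                   C          M          E          L
  Initial      3.936    0.03367      4.356      6.605
  Change    0.003245  -0.004868  -0.004868  -0.003245
  Equil        3.939     0.0288      4.351      6.602
  solve Keq expr → x = -0.001623; check Q = 0.005528
Then remove 2.281 M of L.
Step 2:
                   C          M          E          L
  Initial      3.939     0.0288      4.351      4.321
  Change   -0.006166   0.009249   0.009249   0.006166
  Equil        3.933    0.03805       4.36      4.327
  solve Keq expr → x = 0.003083; check Q = 0.005528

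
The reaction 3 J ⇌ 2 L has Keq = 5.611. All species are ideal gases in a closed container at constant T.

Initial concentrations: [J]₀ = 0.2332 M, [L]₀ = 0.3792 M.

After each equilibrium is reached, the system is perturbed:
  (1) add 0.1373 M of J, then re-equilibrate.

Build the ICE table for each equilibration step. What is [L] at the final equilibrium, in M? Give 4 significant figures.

[L]_eq = 0.4168 M

Q₀ = 11.34 vs Keq = 5.611 ⇒ Q>K, reverse
Step 1:
                   J          L
  init        0.2332     0.3792
  Δ          0.04564   -0.03042
  eq          0.2788     0.3488
  solve Keq expr → x = -0.01521; check Q = 5.611
Then add 0.1373 M of J.
Step 2:
                   J          L
  init        0.4161     0.3488
  Δ          -0.1021    0.06807
  eq           0.314     0.4168
  solve Keq expr → x = 0.03404; check Q = 5.611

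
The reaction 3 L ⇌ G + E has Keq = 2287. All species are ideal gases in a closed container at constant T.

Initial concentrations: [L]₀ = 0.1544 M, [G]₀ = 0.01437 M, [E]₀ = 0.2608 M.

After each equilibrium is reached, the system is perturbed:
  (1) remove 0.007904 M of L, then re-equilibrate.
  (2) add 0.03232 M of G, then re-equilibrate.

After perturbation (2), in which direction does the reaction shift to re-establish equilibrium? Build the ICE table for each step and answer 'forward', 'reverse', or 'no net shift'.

Q₀ = 1.018 vs Keq = 2287 ⇒ Q<K, forward
Step 1:
                  L         G         E
  I          0.1544   0.01437    0.2608
  C         -0.1345   0.04482   0.04482
  E         0.01993   0.05919    0.3056
  solve Keq expr → x = 0.04482; check Q = 2287
Then remove 0.007904 M of L.
Step 2:
                  L         G         E
  I         0.01202   0.05919    0.3056
  C        0.007563 -0.002521 -0.002521
  E         0.01958   0.05667    0.3031
  solve Keq expr → x = -0.002521; check Q = 2287
Then add 0.03232 M of G.
Step 3:
                  L         G         E
  I         0.01958   0.08899    0.3031
  C        0.003066 -0.001022 -0.001022
  E         0.02265   0.08797    0.3021
  solve Keq expr → x = -0.001022; check Q = 2287

Direction: reverse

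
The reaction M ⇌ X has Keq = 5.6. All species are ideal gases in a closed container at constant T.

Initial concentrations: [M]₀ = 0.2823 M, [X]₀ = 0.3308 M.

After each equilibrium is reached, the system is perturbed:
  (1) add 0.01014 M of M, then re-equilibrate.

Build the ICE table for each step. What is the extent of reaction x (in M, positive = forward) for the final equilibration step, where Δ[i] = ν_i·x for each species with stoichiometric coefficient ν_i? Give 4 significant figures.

x = 0.008604 M

Q₀ = 1.172 vs Keq = 5.6 ⇒ Q<K, forward
Step 1:
                  M         X
  Initial    0.2823    0.3308
  Change    -0.1894    0.1894
  Equil     0.09289    0.5202
  solve Keq expr → x = 0.1894; check Q = 5.6
Then add 0.01014 M of M.
Step 2:
                  M         X
  Initial     0.103    0.5202
  Change  -0.008604  0.008604
  Equil     0.09443    0.5288
  solve Keq expr → x = 0.008604; check Q = 5.6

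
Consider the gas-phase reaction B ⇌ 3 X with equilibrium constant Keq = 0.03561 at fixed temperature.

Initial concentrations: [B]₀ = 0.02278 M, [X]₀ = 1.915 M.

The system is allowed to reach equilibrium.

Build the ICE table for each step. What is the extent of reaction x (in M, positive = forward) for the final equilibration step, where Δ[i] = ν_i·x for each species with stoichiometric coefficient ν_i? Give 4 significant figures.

Q₀ = 308.3 vs Keq = 0.03561 ⇒ Q>K, reverse
Step 1:
                    B           X
  I           0.02278       1.915
  C            0.5474      -1.642
  E            0.5702      0.2728
  solve Keq expr → x = -0.5474; check Q = 0.03561

x = -0.5474 M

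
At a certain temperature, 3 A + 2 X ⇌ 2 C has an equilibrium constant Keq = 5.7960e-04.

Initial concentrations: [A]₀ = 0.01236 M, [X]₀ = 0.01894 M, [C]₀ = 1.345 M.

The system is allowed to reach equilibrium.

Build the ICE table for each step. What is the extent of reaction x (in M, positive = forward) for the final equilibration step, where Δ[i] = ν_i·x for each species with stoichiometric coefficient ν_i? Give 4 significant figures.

Q₀ = 2.6707e+09 vs Keq = 5.7960e-04 ⇒ Q>K, reverse
Step 1:
                  A         X         C
  init      0.01236   0.01894     1.345
  Δ           1.895     1.264    -1.264
  eq          1.908     1.283   0.08137
  solve Keq expr → x = -0.6318; check Q = 5.7960e-04

x = -0.6318 M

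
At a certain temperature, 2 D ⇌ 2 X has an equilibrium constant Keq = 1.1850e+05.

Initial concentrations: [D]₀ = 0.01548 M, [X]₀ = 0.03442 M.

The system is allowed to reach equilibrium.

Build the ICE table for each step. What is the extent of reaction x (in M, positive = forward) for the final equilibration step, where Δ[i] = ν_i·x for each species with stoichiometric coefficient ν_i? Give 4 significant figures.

x = 0.007668 M

Q₀ = 4.944 vs Keq = 1.1850e+05 ⇒ Q<K, forward
Step 1:
                    D           X
  I           0.01548     0.03442
  C          -0.01534     0.01534
  E        1.4454e-04     0.04976
  solve Keq expr → x = 0.007668; check Q = 1.1850e+05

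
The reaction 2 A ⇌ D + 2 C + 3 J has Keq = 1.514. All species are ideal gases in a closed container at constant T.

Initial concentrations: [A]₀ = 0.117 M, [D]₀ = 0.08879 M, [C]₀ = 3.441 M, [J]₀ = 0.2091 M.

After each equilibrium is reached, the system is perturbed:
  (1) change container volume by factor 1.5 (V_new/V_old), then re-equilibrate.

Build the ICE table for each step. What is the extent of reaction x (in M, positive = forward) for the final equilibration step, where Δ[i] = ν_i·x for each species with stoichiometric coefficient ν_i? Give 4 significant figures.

x = 0.01146 M

Q₀ = 0.7021 vs Keq = 1.514 ⇒ Q<K, forward
Step 1:
                  A         D         C         J
  Initial     0.117   0.08879     3.441    0.2091
  Change   -0.01718  0.008588   0.01718   0.02576
  Equil     0.09982   0.09738     3.458    0.2349
  solve Keq expr → x = 0.008588; check Q = 1.514
Then change container volume by factor 1.5 (V_new/V_old).
Step 2:
                  A         D         C         J
  Initial   0.06655   0.06492     2.305    0.1566
  Change   -0.02291   0.01146   0.02291   0.03437
  Equil     0.04364   0.07638     2.328    0.1909
  solve Keq expr → x = 0.01146; check Q = 1.514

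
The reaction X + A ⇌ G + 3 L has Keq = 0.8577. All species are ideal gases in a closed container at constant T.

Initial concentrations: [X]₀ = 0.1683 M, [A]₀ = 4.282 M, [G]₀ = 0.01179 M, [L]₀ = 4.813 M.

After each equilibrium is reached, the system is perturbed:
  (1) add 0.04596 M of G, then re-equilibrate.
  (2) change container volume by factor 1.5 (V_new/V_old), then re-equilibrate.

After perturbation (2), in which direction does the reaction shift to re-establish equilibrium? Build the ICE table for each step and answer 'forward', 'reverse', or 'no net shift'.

Direction: forward

Q₀ = 1.824 vs Keq = 0.8577 ⇒ Q>K, reverse
Step 1:
                  X         A         G         L
  Initial    0.1683     4.282   0.01179     4.813
  Change   0.005976  0.005976 -0.005976  -0.01793
  Equil      0.1743     4.288  0.005814     4.795
  solve Keq expr → x = -0.005976; check Q = 0.8577
Then add 0.04596 M of G.
Step 2:
                  X         A         G         L
  Initial    0.1743     4.288   0.05177     4.795
  Change    0.04379   0.04379  -0.04379   -0.1314
  Equil      0.2181     4.332  0.007987     4.664
  solve Keq expr → x = -0.04379; check Q = 0.8577
Then change container volume by factor 1.5 (V_new/V_old).
Step 3:
                  X         A         G         L
  Initial    0.1454     2.888  0.005325     3.109
  Change  -0.005947 -0.005947  0.005947   0.01784
  Equil      0.1394     2.882   0.01127     3.127
  solve Keq expr → x = 0.005947; check Q = 0.8577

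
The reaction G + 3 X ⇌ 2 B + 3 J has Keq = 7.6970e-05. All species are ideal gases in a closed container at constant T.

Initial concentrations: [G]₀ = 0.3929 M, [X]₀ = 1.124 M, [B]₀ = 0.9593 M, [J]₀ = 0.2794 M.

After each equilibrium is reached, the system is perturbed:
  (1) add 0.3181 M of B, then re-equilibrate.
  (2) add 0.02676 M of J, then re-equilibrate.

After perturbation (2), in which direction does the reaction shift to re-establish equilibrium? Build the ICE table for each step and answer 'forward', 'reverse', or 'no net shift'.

Q₀ = 0.03598 vs Keq = 7.6970e-05 ⇒ Q>K, reverse
Step 1:
                   G          X          B          J
  I           0.3929      1.124     0.9593     0.2794
  C          0.07596     0.2279    -0.1519    -0.2279
  E           0.4689      1.352     0.8074    0.05152
  solve Keq expr → x = -0.07596; check Q = 7.6970e-05
Then add 0.3181 M of B.
Step 2:
                   G          X          B          J
  I           0.4689      1.352      1.125    0.05152
  C         0.003228   0.009684  -0.006456  -0.009684
  E           0.4721      1.362      1.119    0.04184
  solve Keq expr → x = -0.003228; check Q = 7.6970e-05
Then add 0.02676 M of J.
Step 3:
                   G          X          B          J
  I           0.4721      1.362      1.119     0.0686
  C         0.008431    0.02529   -0.01686   -0.02529
  E           0.4805      1.387      1.102    0.04331
  solve Keq expr → x = -0.008431; check Q = 7.6970e-05

Direction: reverse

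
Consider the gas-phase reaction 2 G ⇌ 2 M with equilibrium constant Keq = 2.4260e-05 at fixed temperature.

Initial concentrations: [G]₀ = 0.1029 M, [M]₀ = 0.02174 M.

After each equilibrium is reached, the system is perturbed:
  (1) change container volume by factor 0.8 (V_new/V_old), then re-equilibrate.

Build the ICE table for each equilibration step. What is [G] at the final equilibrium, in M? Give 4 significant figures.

[G]_eq = 0.155 M

Q₀ = 0.04464 vs Keq = 2.4260e-05 ⇒ Q>K, reverse
Step 1:
                    G           M
  Initial      0.1029     0.02174
  Change      0.02113    -0.02113
  Equil         0.124  6.1090e-04
  solve Keq expr → x = -0.01056; check Q = 2.4260e-05
Then change container volume by factor 0.8 (V_new/V_old).
Step 2:
                    G           M
  Initial       0.155  7.6362e-04
  Change            0           0
  Equil         0.155  7.6362e-04
  solve Keq expr → x = 0; check Q = 2.4260e-05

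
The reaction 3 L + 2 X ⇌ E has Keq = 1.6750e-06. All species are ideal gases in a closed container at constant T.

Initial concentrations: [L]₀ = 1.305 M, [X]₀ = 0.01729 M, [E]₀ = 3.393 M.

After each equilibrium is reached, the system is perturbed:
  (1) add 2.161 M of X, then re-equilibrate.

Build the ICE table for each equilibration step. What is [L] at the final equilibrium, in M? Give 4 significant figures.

Q₀ = 5107 vs Keq = 1.6750e-06 ⇒ Q>K, reverse
Step 1:
                    L           X           E
  I             1.305     0.01729       3.393
  C             9.873       6.582      -3.291
  E             11.18       6.599      0.1019
  solve Keq expr → x = -3.291; check Q = 1.6750e-06
Then add 2.161 M of X.
Step 2:
                    L           X           E
  I             11.18        8.76      0.1019
  C           -0.1911     -0.1274     0.06369
  E             10.99       8.633      0.1656
  solve Keq expr → x = 0.06369; check Q = 1.6750e-06

[L]_eq = 10.99 M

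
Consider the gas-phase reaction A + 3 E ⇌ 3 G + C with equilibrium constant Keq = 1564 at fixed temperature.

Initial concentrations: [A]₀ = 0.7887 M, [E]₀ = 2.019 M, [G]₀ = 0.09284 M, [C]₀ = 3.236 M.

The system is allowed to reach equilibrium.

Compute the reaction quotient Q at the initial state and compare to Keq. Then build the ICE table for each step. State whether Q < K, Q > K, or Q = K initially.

Q₀ = 3.9893e-04; Q < K (proceeds forward)

Q₀ = 3.9893e-04 vs Keq = 1564 ⇒ Q<K, forward
Step 1:
                   A          E          G          C
  init        0.7887      2.019    0.09284      3.236
  Δ           -0.548     -1.644      1.644      0.548
  eq          0.2407     0.3749      1.737      3.784
  solve Keq expr → x = 0.548; check Q = 1564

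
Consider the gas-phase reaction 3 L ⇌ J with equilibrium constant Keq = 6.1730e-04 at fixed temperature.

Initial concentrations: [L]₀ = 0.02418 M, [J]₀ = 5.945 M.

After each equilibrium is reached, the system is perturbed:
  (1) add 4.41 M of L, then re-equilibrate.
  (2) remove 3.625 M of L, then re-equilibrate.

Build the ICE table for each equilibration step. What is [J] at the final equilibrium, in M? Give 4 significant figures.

Q₀ = 4.2052e+05 vs Keq = 6.1730e-04 ⇒ Q>K, reverse
Step 1:
                   L          J
  I          0.02418      5.945
  C            13.38     -4.459
  E             13.4      1.486
  solve Keq expr → x = -4.459; check Q = 6.1730e-04
Then add 4.41 M of L.
Step 2:
                   L          J
  I            17.81      1.486
  C           -2.366     0.7887
  E            15.45      2.275
  solve Keq expr → x = 0.7887; check Q = 6.1730e-04
Then remove 3.625 M of L.
Step 3:
                   L          J
  I            11.82      2.275
  C            1.968    -0.6562
  E            13.79      1.618
  solve Keq expr → x = -0.6562; check Q = 6.1730e-04

[J]_eq = 1.618 M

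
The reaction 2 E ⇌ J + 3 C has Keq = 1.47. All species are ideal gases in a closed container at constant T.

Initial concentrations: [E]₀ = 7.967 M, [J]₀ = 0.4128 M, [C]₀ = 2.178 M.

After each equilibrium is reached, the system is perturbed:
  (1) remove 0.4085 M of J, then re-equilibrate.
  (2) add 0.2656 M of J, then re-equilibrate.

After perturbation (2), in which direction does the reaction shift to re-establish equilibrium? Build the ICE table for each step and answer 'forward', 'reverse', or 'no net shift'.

Q₀ = 0.06719 vs Keq = 1.47 ⇒ Q<K, forward
Step 1:
                  E         J         C
  Initial     7.967    0.4128     2.178
  Change     -1.228    0.6142     1.843
  Equil       6.739     1.027     4.021
  solve Keq expr → x = 0.6142; check Q = 1.47
Then remove 0.4085 M of J.
Step 2:
                  E         J         C
  Initial     6.739    0.6185     4.021
  Change      -0.24      0.12      0.36
  Equil       6.499    0.7385     4.381
  solve Keq expr → x = 0.12; check Q = 1.47
Then add 0.2656 M of J.
Step 3:
                  E         J         C
  Initial     6.499     1.004     4.381
  Change     0.1634  -0.08169   -0.2451
  Equil       6.662    0.9224     4.136
  solve Keq expr → x = -0.08169; check Q = 1.47

Direction: reverse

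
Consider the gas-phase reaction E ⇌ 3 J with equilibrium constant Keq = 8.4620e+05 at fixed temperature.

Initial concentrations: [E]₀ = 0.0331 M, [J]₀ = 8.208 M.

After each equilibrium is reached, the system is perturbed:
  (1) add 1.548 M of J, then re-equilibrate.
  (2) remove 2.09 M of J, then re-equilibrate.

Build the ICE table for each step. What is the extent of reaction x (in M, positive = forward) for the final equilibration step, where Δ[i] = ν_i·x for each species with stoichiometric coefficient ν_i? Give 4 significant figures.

Q₀ = 1.6706e+04 vs Keq = 8.4620e+05 ⇒ Q<K, forward
Step 1:
                    E           J
  Initial      0.0331       8.208
  Change     -0.03242     0.09727
  Equil    6.7700e-04       8.305
  solve Keq expr → x = 0.03242; check Q = 8.4620e+05
Then add 1.548 M of J.
Step 2:
                    E           J
  Initial  6.7700e-04       9.853
  Change   4.5303e-04   -0.001359
  Equil       0.00113       9.852
  solve Keq expr → x = -4.5303e-04; check Q = 8.4620e+05
Then remove 2.09 M of J.
Step 3:
                    E           J
  Initial     0.00113       7.762
  Change  -5.7703e-04    0.001731
  Equil    5.5300e-04       7.764
  solve Keq expr → x = 5.7703e-04; check Q = 8.4620e+05

x = 5.7703e-04 M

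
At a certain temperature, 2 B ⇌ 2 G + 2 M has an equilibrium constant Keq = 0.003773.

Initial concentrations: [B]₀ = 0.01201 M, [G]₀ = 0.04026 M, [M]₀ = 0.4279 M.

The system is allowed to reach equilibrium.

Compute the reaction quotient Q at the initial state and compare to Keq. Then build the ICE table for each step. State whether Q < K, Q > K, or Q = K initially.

Q₀ = 2.058; Q > K (proceeds reverse)

Q₀ = 2.058 vs Keq = 0.003773 ⇒ Q>K, reverse
Step 1:
                    B           G           M
  Initial     0.01201     0.04026      0.4279
  Change      0.03322    -0.03322    -0.03322
  Equil       0.04523    0.007039      0.3947
  solve Keq expr → x = -0.01661; check Q = 0.003773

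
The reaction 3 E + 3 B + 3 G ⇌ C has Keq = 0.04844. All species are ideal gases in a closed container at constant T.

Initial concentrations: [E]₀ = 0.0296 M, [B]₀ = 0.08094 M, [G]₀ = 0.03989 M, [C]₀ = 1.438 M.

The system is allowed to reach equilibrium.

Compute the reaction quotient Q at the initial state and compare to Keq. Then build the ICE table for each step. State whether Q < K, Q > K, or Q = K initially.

Q₀ = 1.6474e+12 vs Keq = 0.04844 ⇒ Q>K, reverse
Step 1:
                  E         B         G         C
  Initial    0.0296   0.08094   0.03989     1.438
  Change      1.348     1.348     1.348   -0.4494
  Equil       1.378     1.429     1.388    0.9886
  solve Keq expr → x = -0.4494; check Q = 0.04844

Q₀ = 1.6474e+12; Q > K (proceeds reverse)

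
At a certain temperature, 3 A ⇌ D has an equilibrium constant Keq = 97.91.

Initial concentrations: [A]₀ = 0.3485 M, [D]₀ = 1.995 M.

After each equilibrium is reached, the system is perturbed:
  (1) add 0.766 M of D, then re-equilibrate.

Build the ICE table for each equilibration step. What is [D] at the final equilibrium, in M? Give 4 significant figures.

[D]_eq = 2.776 M

Q₀ = 47.13 vs Keq = 97.91 ⇒ Q<K, forward
Step 1:
                    A           D
  Initial      0.3485       1.995
  Change     -0.07424     0.02475
  Equil        0.2743        2.02
  solve Keq expr → x = 0.02475; check Q = 97.91
Then add 0.766 M of D.
Step 2:
                    A           D
  Initial      0.2743       2.786
  Change      0.03065    -0.01022
  Equil        0.3049       2.776
  solve Keq expr → x = -0.01022; check Q = 97.91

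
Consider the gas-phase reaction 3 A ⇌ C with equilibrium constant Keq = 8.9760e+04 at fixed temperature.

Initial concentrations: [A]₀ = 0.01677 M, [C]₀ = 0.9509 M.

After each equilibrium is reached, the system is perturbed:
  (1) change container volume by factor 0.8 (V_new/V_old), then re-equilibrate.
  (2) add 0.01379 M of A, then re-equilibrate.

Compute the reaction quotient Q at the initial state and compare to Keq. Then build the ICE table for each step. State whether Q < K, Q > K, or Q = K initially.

Q₀ = 2.0162e+05; Q > K (proceeds reverse)

Q₀ = 2.0162e+05 vs Keq = 8.9760e+04 ⇒ Q>K, reverse
Step 1:
                   A          C
  I          0.01677     0.9509
  C         0.005179  -0.001726
  E          0.02195     0.9492
  solve Keq expr → x = -0.001726; check Q = 8.9760e+04
Then change container volume by factor 0.8 (V_new/V_old).
Step 2:
                   A          C
  I          0.02744      1.186
  C        -0.003784   0.001261
  E          0.02365      1.188
  solve Keq expr → x = 0.001261; check Q = 8.9760e+04
Then add 0.01379 M of A.
Step 3:
                   A          C
  I          0.03744      1.188
  C         -0.01376   0.004587
  E          0.02368      1.192
  solve Keq expr → x = 0.004587; check Q = 8.9760e+04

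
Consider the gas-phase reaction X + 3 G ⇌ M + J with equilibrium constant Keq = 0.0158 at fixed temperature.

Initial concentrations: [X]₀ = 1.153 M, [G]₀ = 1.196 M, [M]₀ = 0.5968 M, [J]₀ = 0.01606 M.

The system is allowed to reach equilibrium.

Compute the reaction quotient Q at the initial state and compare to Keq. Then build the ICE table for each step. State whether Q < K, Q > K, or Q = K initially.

Q₀ = 0.004859 vs Keq = 0.0158 ⇒ Q<K, forward
Step 1:
                    X           G           M           J
  init          1.153       1.196      0.5968     0.01606
  Δ          -0.02452    -0.07356     0.02452     0.02452
  eq            1.128       1.122      0.6213     0.04058
  solve Keq expr → x = 0.02452; check Q = 0.0158

Q₀ = 0.004859; Q < K (proceeds forward)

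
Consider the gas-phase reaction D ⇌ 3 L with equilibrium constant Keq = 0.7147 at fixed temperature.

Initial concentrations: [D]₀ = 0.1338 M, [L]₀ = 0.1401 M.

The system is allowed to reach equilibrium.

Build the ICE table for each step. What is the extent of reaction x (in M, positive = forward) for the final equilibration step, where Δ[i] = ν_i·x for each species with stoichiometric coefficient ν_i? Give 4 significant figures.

x = 0.07147 M

Q₀ = 0.02055 vs Keq = 0.7147 ⇒ Q<K, forward
Step 1:
                  D         L
  I          0.1338    0.1401
  C        -0.07147    0.2144
  E         0.06233    0.3545
  solve Keq expr → x = 0.07147; check Q = 0.7147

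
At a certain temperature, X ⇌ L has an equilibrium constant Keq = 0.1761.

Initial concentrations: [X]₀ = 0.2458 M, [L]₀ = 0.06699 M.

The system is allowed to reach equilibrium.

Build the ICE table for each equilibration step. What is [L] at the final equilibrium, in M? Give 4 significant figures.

[L]_eq = 0.04683 M

Q₀ = 0.2725 vs Keq = 0.1761 ⇒ Q>K, reverse
Step 1:
                   X          L
  Initial     0.2458    0.06699
  Change     0.02016   -0.02016
  Equil        0.266    0.04683
  solve Keq expr → x = -0.02016; check Q = 0.1761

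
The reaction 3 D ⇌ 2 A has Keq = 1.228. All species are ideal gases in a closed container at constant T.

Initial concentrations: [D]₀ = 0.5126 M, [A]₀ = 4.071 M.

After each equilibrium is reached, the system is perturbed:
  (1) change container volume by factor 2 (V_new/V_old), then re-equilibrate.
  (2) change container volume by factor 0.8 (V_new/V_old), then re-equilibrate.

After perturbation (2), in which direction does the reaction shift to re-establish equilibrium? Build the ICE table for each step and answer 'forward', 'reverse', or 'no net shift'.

Direction: forward

Q₀ = 123 vs Keq = 1.228 ⇒ Q>K, reverse
Step 1:
                  D         A
  init       0.5126     4.071
  Δ           1.469   -0.9794
  eq          1.982     3.092
  solve Keq expr → x = -0.4897; check Q = 1.228
Then change container volume by factor 2 (V_new/V_old).
Step 2:
                  D         A
  init       0.9909     1.546
  Δ          0.1888   -0.1259
  eq           1.18      1.42
  solve Keq expr → x = -0.06294; check Q = 1.228
Then change container volume by factor 0.8 (V_new/V_old).
Step 3:
                  D         A
  init        1.475     1.775
  Δ        -0.07882   0.05255
  eq          1.396     1.827
  solve Keq expr → x = 0.02627; check Q = 1.228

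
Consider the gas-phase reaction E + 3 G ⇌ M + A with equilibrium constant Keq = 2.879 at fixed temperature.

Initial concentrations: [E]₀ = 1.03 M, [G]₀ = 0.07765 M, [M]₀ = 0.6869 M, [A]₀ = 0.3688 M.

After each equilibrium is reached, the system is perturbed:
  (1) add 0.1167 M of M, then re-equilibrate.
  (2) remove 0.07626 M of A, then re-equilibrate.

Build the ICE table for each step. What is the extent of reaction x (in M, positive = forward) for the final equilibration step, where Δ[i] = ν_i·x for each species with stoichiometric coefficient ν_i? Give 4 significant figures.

x = 0.01061 M

Q₀ = 525.3 vs Keq = 2.879 ⇒ Q>K, reverse
Step 1:
                    E           G           M           A
  Initial        1.03     0.07765      0.6869      0.3688
  Change      0.09655      0.2897    -0.09655    -0.09655
  Equil         1.127      0.3673      0.5903      0.2722
  solve Keq expr → x = -0.09655; check Q = 2.879
Then add 0.1167 M of M.
Step 2:
                    E           G           M           A
  Initial       1.127      0.3673       0.707      0.2722
  Change     0.006025     0.01808   -0.006025   -0.006025
  Equil         1.133      0.3854       0.701      0.2662
  solve Keq expr → x = -0.006025; check Q = 2.879
Then remove 0.07626 M of A.
Step 3:
                    E           G           M           A
  Initial       1.133      0.3854       0.701        0.19
  Change     -0.01061    -0.03184     0.01061     0.01061
  Equil         1.122      0.3535      0.7116      0.2006
  solve Keq expr → x = 0.01061; check Q = 2.879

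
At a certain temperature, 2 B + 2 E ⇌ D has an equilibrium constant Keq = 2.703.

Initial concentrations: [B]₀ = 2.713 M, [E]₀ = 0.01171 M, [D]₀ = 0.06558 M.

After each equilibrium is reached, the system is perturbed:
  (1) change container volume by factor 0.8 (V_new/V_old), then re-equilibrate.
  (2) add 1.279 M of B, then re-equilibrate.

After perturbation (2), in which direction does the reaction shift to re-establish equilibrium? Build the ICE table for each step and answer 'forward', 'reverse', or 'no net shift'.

Q₀ = 64.98 vs Keq = 2.703 ⇒ Q>K, reverse
Step 1:
                  B         E         D
  I           2.713   0.01171   0.06558
  C         0.03643   0.03643  -0.01822
  E           2.749   0.04814   0.04736
  solve Keq expr → x = -0.01822; check Q = 2.703
Then change container volume by factor 0.8 (V_new/V_old).
Step 2:
                  B         E         D
  I           3.437   0.06018    0.0592
  C        -0.01439  -0.01439  0.007193
  E           3.422   0.04579    0.0664
  solve Keq expr → x = 0.007193; check Q = 2.703
Then add 1.279 M of B.
Step 3:
                  B         E         D
  I           4.701   0.04579    0.0664
  C        -0.01102  -0.01102  0.005511
  E            4.69   0.03477   0.07191
  solve Keq expr → x = 0.005511; check Q = 2.703

Direction: forward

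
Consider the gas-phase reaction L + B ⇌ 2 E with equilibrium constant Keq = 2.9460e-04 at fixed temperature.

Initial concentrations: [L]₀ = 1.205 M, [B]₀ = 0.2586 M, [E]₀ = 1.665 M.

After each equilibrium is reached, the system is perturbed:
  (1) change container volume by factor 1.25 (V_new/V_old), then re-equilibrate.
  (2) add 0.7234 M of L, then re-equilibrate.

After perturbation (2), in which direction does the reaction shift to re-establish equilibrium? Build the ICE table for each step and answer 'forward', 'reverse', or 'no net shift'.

Direction: forward

Q₀ = 8.896 vs Keq = 2.9460e-04 ⇒ Q>K, reverse
Step 1:
                  L         B         E
  init        1.205    0.2586     1.665
  Δ          0.8198    0.8198     -1.64
  eq          2.025     1.078   0.02536
  solve Keq expr → x = -0.8198; check Q = 2.9460e-04
Then change container volume by factor 1.25 (V_new/V_old).
Step 2:
                  L         B         E
  init         1.62    0.8627   0.02029
  Δ               0         0         0
  eq           1.62    0.8627   0.02029
  solve Keq expr → x = 0; check Q = 2.9460e-04
Then add 0.7234 M of L.
Step 3:
                  L         B         E
  init        2.343    0.8627   0.02029
  Δ       -0.002037 -0.002037  0.004074
  eq          2.341    0.8607   0.02436
  solve Keq expr → x = 0.002037; check Q = 2.9460e-04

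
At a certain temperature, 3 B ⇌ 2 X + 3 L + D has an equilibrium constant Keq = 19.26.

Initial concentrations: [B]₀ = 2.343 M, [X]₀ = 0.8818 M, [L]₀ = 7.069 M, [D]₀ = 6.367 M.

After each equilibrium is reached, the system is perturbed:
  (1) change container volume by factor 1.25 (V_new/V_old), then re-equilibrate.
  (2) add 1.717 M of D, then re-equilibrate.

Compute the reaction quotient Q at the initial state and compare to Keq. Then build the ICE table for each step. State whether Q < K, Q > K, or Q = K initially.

Q₀ = 136; Q > K (proceeds reverse)

Q₀ = 136 vs Keq = 19.26 ⇒ Q>K, reverse
Step 1:
                   B          X          L          D
  init         2.343     0.8818      7.069      6.367
  Δ           0.5438    -0.3626    -0.5438    -0.1813
  eq           2.887     0.5192      6.525      6.186
  solve Keq expr → x = -0.1813; check Q = 19.26
Then change container volume by factor 1.25 (V_new/V_old).
Step 2:
                   B          X          L          D
  init         2.309     0.4154       5.22      4.949
  Δ          -0.1373    0.09156     0.1373    0.04578
  eq           2.172      0.507      5.357      4.994
  solve Keq expr → x = 0.04578; check Q = 19.26
Then add 1.717 M of D.
Step 3:
                   B          X          L          D
  init         2.172      0.507      5.357      6.711
  Δ          0.06261   -0.04174   -0.06261   -0.02087
  eq           2.235     0.4652      5.295       6.69
  solve Keq expr → x = -0.02087; check Q = 19.26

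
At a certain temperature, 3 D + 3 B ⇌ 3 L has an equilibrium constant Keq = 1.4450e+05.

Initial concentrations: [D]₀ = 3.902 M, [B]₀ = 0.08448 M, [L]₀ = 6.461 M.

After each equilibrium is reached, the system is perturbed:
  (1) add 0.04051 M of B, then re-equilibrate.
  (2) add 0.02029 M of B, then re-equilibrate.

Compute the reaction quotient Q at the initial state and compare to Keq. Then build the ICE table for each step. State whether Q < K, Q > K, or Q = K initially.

Q₀ = 7530 vs Keq = 1.4450e+05 ⇒ Q<K, forward
Step 1:
                   D          B          L
  init         3.902    0.08448      6.461
  Δ         -0.05224   -0.05224    0.05224
  eq            3.85    0.03224      6.513
  solve Keq expr → x = 0.01741; check Q = 1.4450e+05
Then add 0.04051 M of B.
Step 2:
                   D          B          L
  init          3.85    0.07275      6.513
  Δ         -0.03997   -0.03997    0.03997
  eq            3.81    0.03278      6.553
  solve Keq expr → x = 0.01332; check Q = 1.4450e+05
Then add 0.02029 M of B.
Step 3:
                   D          B          L
  init          3.81    0.05307      6.553
  Δ         -0.02002   -0.02002    0.02002
  eq            3.79    0.03305      6.573
  solve Keq expr → x = 0.006672; check Q = 1.4450e+05

Q₀ = 7530; Q < K (proceeds forward)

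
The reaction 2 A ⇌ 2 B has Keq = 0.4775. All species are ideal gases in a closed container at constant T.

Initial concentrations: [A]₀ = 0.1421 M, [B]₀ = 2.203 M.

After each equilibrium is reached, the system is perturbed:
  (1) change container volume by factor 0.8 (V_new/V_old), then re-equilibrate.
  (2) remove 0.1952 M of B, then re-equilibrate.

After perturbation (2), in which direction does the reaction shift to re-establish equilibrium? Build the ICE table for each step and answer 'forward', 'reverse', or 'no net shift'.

Q₀ = 240.3 vs Keq = 0.4775 ⇒ Q>K, reverse
Step 1:
                   A          B
  init        0.1421      2.203
  Δ            1.245     -1.245
  eq           1.387     0.9583
  solve Keq expr → x = -0.6224; check Q = 0.4775
Then change container volume by factor 0.8 (V_new/V_old).
Step 2:
                   A          B
  init         1.734      1.198
  Δ                0          0
  eq           1.734      1.198
  solve Keq expr → x = 0; check Q = 0.4775
Then remove 0.1952 M of B.
Step 3:
                   A          B
  init         1.734      1.003
  Δ          -0.1154     0.1154
  eq           1.618      1.118
  solve Keq expr → x = 0.05772; check Q = 0.4775

Direction: forward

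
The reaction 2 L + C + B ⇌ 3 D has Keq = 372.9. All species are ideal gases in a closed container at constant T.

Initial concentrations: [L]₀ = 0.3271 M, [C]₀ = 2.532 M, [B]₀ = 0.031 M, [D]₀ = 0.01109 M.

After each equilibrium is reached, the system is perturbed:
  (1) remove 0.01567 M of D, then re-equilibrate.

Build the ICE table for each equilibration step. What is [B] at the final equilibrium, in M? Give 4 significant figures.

Q₀ = 1.6241e-04 vs Keq = 372.9 ⇒ Q<K, forward
Step 1:
                  L         C         B         D
  Initial    0.3271     2.532     0.031   0.01109
  Change   -0.06197  -0.03098  -0.03098   0.09295
  Equil      0.2651     2.501 1.7177e-05     0.104
  solve Keq expr → x = 0.03098; check Q = 372.9
Then remove 0.01567 M of D.
Step 2:
                  L         C         B         D
  Initial    0.2651     2.501 1.7177e-05   0.08837
  Change  -1.3286e-05 -6.6428e-06 -6.6428e-06 1.9929e-05
  Equil      0.2651     2.501 1.0534e-05   0.08839
  solve Keq expr → x = 6.6428e-06; check Q = 372.9

[B]_eq = 1.0534e-05 M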